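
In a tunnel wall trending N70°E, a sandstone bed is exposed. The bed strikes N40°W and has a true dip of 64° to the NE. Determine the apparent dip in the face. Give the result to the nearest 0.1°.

62.6°

The section lies 70° from the strike.
tan(apparent dip) = tan 64° · sin 70° = 1.9267
apparent dip = arctan 1.9267 = 62.57°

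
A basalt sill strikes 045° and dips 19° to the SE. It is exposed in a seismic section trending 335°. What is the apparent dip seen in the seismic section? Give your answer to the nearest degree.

18°

The section lies 70° from the strike.
tan α = tan 19° × sin 70° = 0.3443 × 0.9397 = 0.3236
apparent dip = arctan 0.3236 = 17.93°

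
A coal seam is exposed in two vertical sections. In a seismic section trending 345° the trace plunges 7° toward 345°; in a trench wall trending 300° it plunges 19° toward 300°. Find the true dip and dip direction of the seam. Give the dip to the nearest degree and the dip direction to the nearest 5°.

Represent each trace as a vector plunging at its apparent dip toward its trend (east-north-up frame): v₁ = (-0.257, 0.959, -0.122), v₂ = (-0.819, 0.473, -0.326).
Cross product v₁ × v₂ gives the pole to the plane: n ∝ (-0.255, 0.016, 0.664).
Dip δ = arctan(|n_h|/n_z) = arctan(0.255/0.664) = 21.0°.
The horizontal component of n points toward azimuth atan2(n_x, n_y) = 274°, the dip direction.

true dip 21°, dip direction 275°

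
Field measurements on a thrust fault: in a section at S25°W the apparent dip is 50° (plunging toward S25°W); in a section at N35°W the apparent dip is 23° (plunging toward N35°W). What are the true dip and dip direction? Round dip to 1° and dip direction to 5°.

true dip 59°, dip direction 250°

The two traces are lines in the plane: v₁ = (sin 205°·cos 50°, cos 205°·cos 50°, −sin 50°), v₂ = (sin 325°·cos 23°, cos 325°·cos 23°, −sin 23°).
n = v₁ × v₂ = (-0.805, -0.298, 0.512) (taken with n_z > 0).
tan δ = √(n_x²+n_y²)/n_z = 0.859/0.512, so δ = 59.2°.
The horizontal component of n points toward azimuth atan2(n_x, n_y) = 250°, the dip direction.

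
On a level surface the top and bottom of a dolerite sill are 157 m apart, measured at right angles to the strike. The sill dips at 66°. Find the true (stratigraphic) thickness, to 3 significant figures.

True thickness t = w · sin(dip) = 157 × sin 66°
t = 157 × 0.9135 = 143.427 m

143 m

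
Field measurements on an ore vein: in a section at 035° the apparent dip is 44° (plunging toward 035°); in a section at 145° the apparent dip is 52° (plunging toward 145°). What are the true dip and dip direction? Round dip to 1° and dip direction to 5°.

Represent each trace as a vector plunging at its apparent dip toward its trend (east-north-up frame): v₁ = (0.413, 0.589, -0.695), v₂ = (0.353, -0.504, -0.788).
Cross product v₁ × v₂ gives the pole to the plane: n ∝ (0.815, -0.080, 0.416).
True dip = arccos(n_z / |n|) = arccos(0.4532) = 63.1°.
Dip direction = azimuth of (n_x, n_y) = atan2(0.815, -0.080) = 96°.

true dip 63°, dip direction 095°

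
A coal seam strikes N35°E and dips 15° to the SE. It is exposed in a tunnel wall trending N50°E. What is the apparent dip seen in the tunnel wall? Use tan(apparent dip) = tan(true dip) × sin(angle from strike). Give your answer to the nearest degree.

Angle between strike (N35°E) and section (N50°E): β = 15°.
tan(apparent dip) = tan 15° · sin 15° = 0.0694
α = arctan(0.0694) = 3.97°

4°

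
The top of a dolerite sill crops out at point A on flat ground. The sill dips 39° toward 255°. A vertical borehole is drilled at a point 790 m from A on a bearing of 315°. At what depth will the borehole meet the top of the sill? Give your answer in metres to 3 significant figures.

320 m

The hole lies 60° from the dip direction, so the down-dip offset is 790 × cos 60° = 395.00 m.
Depth = down-dip offset × tan(dip) = 395.00 × tan 39° = 395.00 × 0.8098
Depth = 319.86 m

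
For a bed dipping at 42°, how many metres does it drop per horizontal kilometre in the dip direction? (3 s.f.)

drop per km = 1000 × tan 42° = 1000 × 0.9004

900 m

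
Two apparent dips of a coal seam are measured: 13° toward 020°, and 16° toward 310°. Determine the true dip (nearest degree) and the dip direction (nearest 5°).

true dip 18°, dip direction 335°

The two traces are lines in the plane: v₁ = (sin 20°·cos 13°, cos 20°·cos 13°, −sin 13°), v₂ = (sin 310°·cos 16°, cos 310°·cos 16°, −sin 16°).
The plane normal is n = v₁ × v₂ ∝ (-0.113, 0.258, 0.880).
Dip δ = arctan(|n_h|/n_z) = arctan(0.281/0.880) = 17.7°.
The horizontal component of n points toward azimuth atan2(n_x, n_y) = 336°, the dip direction.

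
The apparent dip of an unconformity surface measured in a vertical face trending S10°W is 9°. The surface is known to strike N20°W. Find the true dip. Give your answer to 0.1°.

17.6°

β = acute angle between strike N20°W and section S10°W = 30°.
tan(true dip) = tan 9° / sin 30° = 0.3168
δ = arctan(0.3168) = 17.58°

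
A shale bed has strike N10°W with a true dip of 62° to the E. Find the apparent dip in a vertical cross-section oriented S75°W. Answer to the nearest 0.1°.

61.9°

Angle between strike (N10°W) and section (S75°W): β = 85°.
tan(apparent dip) = tan 62° · sin 85° = 1.8736
α = arctan(1.8736) = 61.91°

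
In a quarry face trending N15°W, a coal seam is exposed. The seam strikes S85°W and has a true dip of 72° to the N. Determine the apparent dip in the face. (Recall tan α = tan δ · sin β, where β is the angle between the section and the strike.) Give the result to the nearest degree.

The section lies 80° from the strike.
tan α = tan 72° × sin 80° = 3.0777 × 0.9848 = 3.0309
apparent dip = arctan 3.0309 = 71.74°

72°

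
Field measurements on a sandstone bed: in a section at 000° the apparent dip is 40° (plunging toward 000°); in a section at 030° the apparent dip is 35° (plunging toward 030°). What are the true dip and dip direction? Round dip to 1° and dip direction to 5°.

Each apparent-dip line lies in the plane. As unit vectors (x east, y north, z up), v₁ plunges 40°→000° and v₂ plunges 35°→030°.
The plane normal is n = v₁ × v₂ ∝ (-0.017, 0.263, 0.314).
Dip δ = arctan(|n_h|/n_z) = arctan(0.264/0.314) = 40.1°.
Dip direction = azimuth of (n_x, n_y) = atan2(-0.017, 0.263) = 356°.

true dip 40°, dip direction 355°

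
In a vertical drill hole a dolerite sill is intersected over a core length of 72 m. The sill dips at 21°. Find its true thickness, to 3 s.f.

True thickness t = h · cos(dip) = 72 × cos 21°
t = 72 × 0.9336 = 67.218 m

67.2 m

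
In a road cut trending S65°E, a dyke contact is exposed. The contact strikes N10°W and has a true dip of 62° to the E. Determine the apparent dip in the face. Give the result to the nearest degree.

The section lies 55° from the strike.
tan α = tan 62° × sin 55° = 1.8807 × 0.8192 = 1.5406
α = arctan(1.5406) = 57.01°

57°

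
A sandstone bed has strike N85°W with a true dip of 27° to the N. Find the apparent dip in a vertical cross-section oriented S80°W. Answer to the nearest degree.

8°

The section lies 15° from the strike.
tan α = tan 27° × sin 15° = 0.5095 × 0.2588 = 0.1319
apparent dip = arctan 0.1319 = 7.51°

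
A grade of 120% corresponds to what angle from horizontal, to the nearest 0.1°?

tan θ = 120/100 = 1.2000
θ = arctan(1.2000) = 50.19°

50.2°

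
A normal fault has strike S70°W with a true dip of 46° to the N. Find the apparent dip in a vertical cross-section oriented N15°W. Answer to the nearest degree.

46°

The strike is S70°W and the section trends N15°W; the acute angle between them is β = 85°.
tan(apparent dip) = tan 46° · sin 85° = 1.0316
apparent dip = arctan 1.0316 = 45.89°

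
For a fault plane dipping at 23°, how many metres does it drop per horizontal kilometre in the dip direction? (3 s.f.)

424 m

drop per km = 1000 × tan 23° = 1000 × 0.4245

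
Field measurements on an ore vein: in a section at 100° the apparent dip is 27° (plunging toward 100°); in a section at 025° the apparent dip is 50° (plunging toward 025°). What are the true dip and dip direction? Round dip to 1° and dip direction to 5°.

Each apparent-dip line lies in the plane. As unit vectors (x east, y north, z up), v₁ plunges 27°→100° and v₂ plunges 50°→025°.
The plane normal is n = v₁ × v₂ ∝ (0.383, 0.549, 0.553).
Dip δ = arctan(|n_h|/n_z) = arctan(0.669/0.553) = 50.4°.
Dip direction = atan2(0.383, 0.549) = 35° (azimuth of n's horizontal projection).

true dip 50°, dip direction 035°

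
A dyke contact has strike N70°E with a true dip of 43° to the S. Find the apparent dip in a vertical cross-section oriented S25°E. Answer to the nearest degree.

43°

The strike is N70°E and the section trends S25°E; the acute angle between them is β = 85°.
tan(apparent dip) = tan 43° · sin 85° = 0.9290
α = arctan(0.9290) = 42.89°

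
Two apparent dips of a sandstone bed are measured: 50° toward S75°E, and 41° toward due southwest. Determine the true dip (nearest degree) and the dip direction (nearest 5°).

true dip 64°, dip direction 160°

Each apparent-dip line lies in the plane. As unit vectors (x east, y north, z up), v₁ plunges 50°→S75°E and v₂ plunges 41°→due southwest.
The plane normal is n = v₁ × v₂ ∝ (0.300, -0.816, 0.420).
Dip δ = arctan(|n_h|/n_z) = arctan(0.869/0.420) = 64.2°.
The horizontal component of n points toward azimuth atan2(n_x, n_y) = 160°, the dip direction.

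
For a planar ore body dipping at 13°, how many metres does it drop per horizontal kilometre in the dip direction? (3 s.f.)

drop per km = 1000 × tan 13° = 1000 × 0.2309

231 m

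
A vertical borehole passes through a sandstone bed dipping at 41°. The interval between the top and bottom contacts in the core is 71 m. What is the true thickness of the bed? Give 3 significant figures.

53.6 m

True thickness t = h · cos(dip) = 71 × cos 41°
t = 71 × 0.7547 = 53.584 m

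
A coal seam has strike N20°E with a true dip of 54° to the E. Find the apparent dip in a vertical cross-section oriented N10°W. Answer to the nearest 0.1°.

34.5°

Angle between strike (N20°E) and section (N10°W): β = 30°.
tan(apparent dip) = tan 54° · sin 30° = 0.6882
apparent dip = arctan 0.6882 = 34.54°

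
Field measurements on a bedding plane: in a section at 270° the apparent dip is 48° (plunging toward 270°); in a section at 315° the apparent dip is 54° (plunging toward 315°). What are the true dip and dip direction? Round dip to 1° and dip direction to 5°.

The two traces are lines in the plane: v₁ = (sin 270°·cos 48°, cos 270°·cos 48°, −sin 48°), v₂ = (sin 315°·cos 54°, cos 315°·cos 54°, −sin 54°).
n = v₁ × v₂ = (-0.309, 0.232, 0.278) (taken with n_z > 0).
tan δ = √(n_x²+n_y²)/n_z = 0.387/0.278, so δ = 54.3°.
Dip direction = atan2(-0.309, 0.232) = 307° (azimuth of n's horizontal projection).

true dip 54°, dip direction 305°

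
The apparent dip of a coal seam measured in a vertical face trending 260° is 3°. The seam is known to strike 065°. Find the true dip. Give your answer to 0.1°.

β = acute angle between strike 065° and section 260° = 15°.
tan(true dip) = tan 3° / sin 15° = 0.2025
true dip = arctan 0.2025 = 11.45°

11.4°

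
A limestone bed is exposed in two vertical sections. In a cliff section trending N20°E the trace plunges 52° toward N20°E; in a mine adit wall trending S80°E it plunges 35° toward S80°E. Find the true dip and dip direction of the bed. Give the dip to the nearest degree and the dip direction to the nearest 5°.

Each apparent-dip line lies in the plane. As unit vectors (x east, y north, z up), v₁ plunges 52°→N20°E and v₂ plunges 35°→S80°E.
Cross product v₁ × v₂ gives the pole to the plane: n ∝ (0.444, 0.515, 0.497).
True dip = arccos(n_z / |n|) = arccos(0.5899) = 53.9°.
Dip direction = azimuth of (n_x, n_y) = atan2(0.444, 0.515) = 41°.

true dip 54°, dip direction 040°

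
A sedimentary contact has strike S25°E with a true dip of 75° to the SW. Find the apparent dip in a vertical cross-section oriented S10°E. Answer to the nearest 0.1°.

44.0°

The strike is S25°E and the section trends S10°E; the acute angle between them is β = 15°.
tan α = tan 75° × sin 15° = 3.7321 × 0.2588 = 0.9659
α = arctan(0.9659) = 44.01°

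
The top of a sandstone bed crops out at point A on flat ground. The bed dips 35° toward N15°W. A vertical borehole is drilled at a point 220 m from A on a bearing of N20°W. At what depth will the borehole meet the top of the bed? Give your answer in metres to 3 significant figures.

The hole lies 5° from the dip direction, so the down-dip offset is 220 × cos 5° = 219.16 m.
Depth = down-dip offset × tan(dip) = 219.16 × tan 35° = 219.16 × 0.7002
Depth = 153.46 m

153 m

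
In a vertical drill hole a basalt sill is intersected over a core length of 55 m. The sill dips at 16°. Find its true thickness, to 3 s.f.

True thickness t = h · cos(dip) = 55 × cos 16°
t = 55 × 0.9613 = 52.869 m

52.9 m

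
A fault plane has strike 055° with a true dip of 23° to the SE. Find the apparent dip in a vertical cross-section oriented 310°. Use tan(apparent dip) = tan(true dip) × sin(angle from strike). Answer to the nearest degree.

Angle between strike (055°) and section (310°): β = 75°.
tan(apparent dip) = tan 23° · sin 75° = 0.4100
apparent dip = arctan 0.4100 = 22.29°

22°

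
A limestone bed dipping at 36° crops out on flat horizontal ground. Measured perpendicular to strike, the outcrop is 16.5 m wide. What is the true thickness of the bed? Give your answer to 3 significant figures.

True thickness t = w · sin(dip) = 16.5 × sin 36°
t = 16.5 × 0.5878 = 9.698 m

9.70 m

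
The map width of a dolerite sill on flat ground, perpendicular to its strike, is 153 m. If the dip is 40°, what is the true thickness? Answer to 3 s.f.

True thickness t = w · sin(dip) = 153 × sin 40°
t = 153 × 0.6428 = 98.347 m

98.3 m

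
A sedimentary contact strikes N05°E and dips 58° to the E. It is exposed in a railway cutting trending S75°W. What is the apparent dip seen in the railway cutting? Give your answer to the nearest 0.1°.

The section lies 70° from the strike.
tan α = tan 58° × sin 70° = 1.6003 × 0.9397 = 1.5038
α = arctan(1.5038) = 56.38°

56.4°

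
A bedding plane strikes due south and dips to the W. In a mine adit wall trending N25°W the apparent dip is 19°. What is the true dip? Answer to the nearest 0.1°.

β = acute angle between strike due south and section N25°W = 25°.
tan δ = tan α / sin β = tan 19° / sin 25° = 0.3443 / 0.4226 = 0.8147
true dip = arctan 0.8147 = 39.17°

39.2°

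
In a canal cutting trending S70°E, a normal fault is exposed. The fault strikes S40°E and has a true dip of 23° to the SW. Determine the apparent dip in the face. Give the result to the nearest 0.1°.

12.0°

Angle between strike (S40°E) and section (S70°E): β = 30°.
tan(apparent dip) = tan 23° · sin 30° = 0.2122
apparent dip = arctan 0.2122 = 11.98°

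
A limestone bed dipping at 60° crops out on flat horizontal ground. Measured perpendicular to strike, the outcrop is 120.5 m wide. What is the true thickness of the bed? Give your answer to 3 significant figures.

True thickness t = w · sin(dip) = 120.5 × sin 60°
t = 120.5 × 0.8660 = 104.356 m

104 m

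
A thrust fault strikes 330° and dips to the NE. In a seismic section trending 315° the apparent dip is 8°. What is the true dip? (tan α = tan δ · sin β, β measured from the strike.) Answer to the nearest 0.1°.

28.5°

The section is 15° from the strike.
tan(true dip) = tan 8° / sin 15° = 0.5430
δ = arctan(0.5430) = 28.50°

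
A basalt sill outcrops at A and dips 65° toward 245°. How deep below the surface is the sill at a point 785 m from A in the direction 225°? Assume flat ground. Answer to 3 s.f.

1580 m

The hole lies 20° from the dip direction, so the down-dip offset is 785 × cos 20° = 737.66 m.
Depth = down-dip offset × tan(dip) = 737.66 × tan 65° = 737.66 × 2.1445
Depth = 1581.91 m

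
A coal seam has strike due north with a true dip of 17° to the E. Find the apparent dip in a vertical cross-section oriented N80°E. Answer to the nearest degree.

Angle between strike (due north) and section (N80°E): β = 80°.
tan α = tan 17° × sin 80° = 0.3057 × 0.9848 = 0.3011
α = arctan(0.3011) = 16.76°

17°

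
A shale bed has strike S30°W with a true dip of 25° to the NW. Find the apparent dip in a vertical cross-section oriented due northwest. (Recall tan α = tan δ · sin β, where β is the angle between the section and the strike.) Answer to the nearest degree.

24°

The section lies 75° from the strike.
tan α = tan 25° × sin 75° = 0.4663 × 0.9659 = 0.4504
apparent dip = arctan 0.4504 = 24.25°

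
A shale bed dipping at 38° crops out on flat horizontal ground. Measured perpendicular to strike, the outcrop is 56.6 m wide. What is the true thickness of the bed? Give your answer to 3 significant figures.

True thickness t = w · sin(dip) = 56.6 × sin 38°
t = 56.6 × 0.6157 = 34.846 m

34.8 m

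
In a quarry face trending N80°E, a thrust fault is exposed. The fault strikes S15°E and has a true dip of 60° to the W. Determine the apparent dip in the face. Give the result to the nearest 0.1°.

Angle between strike (S15°E) and section (N80°E): β = 85°.
tan(apparent dip) = tan 60° · sin 85° = 1.7255
α = arctan(1.7255) = 59.91°

59.9°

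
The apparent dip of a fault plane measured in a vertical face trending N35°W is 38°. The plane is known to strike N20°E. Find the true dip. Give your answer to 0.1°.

β = acute angle between strike N20°E and section N35°W = 55°.
tan δ = tan α / sin β = tan 38° / sin 55° = 0.7813 / 0.8192 = 0.9538
δ = arctan(0.9538) = 43.64°

43.6°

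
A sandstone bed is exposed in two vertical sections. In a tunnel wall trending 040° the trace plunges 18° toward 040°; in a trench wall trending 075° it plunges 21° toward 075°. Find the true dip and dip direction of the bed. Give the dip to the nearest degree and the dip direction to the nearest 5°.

Each apparent-dip line lies in the plane. As unit vectors (x east, y north, z up), v₁ plunges 18°→040° and v₂ plunges 21°→075°.
Cross product v₁ × v₂ gives the pole to the plane: n ∝ (0.186, 0.060, 0.509).
Dip δ = arctan(|n_h|/n_z) = arctan(0.196/0.509) = 21.0°.
The horizontal component of n points toward azimuth atan2(n_x, n_y) = 72°, the dip direction.

true dip 21°, dip direction 070°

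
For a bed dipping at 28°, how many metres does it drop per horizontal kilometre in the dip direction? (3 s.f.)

532 m

drop per km = 1000 × tan 28° = 1000 × 0.5317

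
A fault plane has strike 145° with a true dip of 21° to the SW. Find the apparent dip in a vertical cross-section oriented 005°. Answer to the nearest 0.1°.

13.9°

Angle between strike (145°) and section (005°): β = 40°.
tan α = tan 21° × sin 40° = 0.3839 × 0.6428 = 0.2467
apparent dip = arctan 0.2467 = 13.86°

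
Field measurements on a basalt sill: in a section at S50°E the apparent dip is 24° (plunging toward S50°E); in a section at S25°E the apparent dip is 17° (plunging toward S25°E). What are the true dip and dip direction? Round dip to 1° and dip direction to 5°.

Represent each trace as a vector plunging at its apparent dip toward its trend (east-north-up frame): v₁ = (0.700, -0.587, -0.407), v₂ = (0.404, -0.867, -0.292).
n = v₁ × v₂ = (0.181, -0.040, 0.369) (taken with n_z > 0).
tan δ = √(n_x²+n_y²)/n_z = 0.185/0.369, so δ = 26.6°.
Dip direction = atan2(0.181, -0.040) = 103° (azimuth of n's horizontal projection).

true dip 27°, dip direction 105°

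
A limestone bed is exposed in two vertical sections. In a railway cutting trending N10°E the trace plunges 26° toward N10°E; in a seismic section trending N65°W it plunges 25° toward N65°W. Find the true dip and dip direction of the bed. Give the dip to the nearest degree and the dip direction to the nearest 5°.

true dip 31°, dip direction 335°

Each apparent-dip line lies in the plane. As unit vectors (x east, y north, z up), v₁ plunges 26°→N10°E and v₂ plunges 25°→N65°W.
n = v₁ × v₂ = (-0.206, 0.426, 0.787) (taken with n_z > 0).
Dip δ = arctan(|n_h|/n_z) = arctan(0.473/0.787) = 31.0°.
The horizontal component of n points toward azimuth atan2(n_x, n_y) = 334°, the dip direction.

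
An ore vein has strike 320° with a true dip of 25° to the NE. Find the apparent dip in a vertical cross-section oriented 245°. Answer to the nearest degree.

24°

Angle between strike (320°) and section (245°): β = 75°.
tan α = tan 25° × sin 75° = 0.4663 × 0.9659 = 0.4504
α = arctan(0.4504) = 24.25°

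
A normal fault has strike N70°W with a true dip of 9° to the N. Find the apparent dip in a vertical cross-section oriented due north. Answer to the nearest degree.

The strike is N70°W and the section trends due north; the acute angle between them is β = 70°.
tan α = tan 9° × sin 70° = 0.1584 × 0.9397 = 0.1488
apparent dip = arctan 0.1488 = 8.47°

8°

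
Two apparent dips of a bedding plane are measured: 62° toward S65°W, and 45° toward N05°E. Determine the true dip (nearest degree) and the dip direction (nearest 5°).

Each apparent-dip line lies in the plane. As unit vectors (x east, y north, z up), v₁ plunges 62°→S65°W and v₂ plunges 45°→N05°E.
n = v₁ × v₂ = (-0.762, 0.355, 0.287) (taken with n_z > 0).
tan δ = √(n_x²+n_y²)/n_z = 0.841/0.287, so δ = 71.1°.
Dip direction = atan2(-0.762, 0.355) = 295° (azimuth of n's horizontal projection).

true dip 71°, dip direction 295°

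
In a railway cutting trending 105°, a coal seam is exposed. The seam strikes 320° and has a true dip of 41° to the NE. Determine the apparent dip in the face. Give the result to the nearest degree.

27°

The strike is 320° and the section trends 105°; the acute angle between them is β = 35°.
tan α = tan 41° × sin 35° = 0.8693 × 0.5736 = 0.4986
α = arctan(0.4986) = 26.50°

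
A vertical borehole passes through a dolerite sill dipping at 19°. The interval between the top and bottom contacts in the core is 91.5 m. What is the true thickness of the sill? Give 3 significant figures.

True thickness t = h · cos(dip) = 91.5 × cos 19°
t = 91.5 × 0.9455 = 86.515 m

86.5 m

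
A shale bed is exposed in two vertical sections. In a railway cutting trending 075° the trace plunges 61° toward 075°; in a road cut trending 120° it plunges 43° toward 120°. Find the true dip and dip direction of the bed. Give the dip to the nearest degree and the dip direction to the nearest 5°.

Represent each trace as a vector plunging at its apparent dip toward its trend (east-north-up frame): v₁ = (0.468, 0.125, -0.875), v₂ = (0.633, -0.366, -0.682).
The plane normal is n = v₁ × v₂ ∝ (0.405, 0.235, 0.251).
Dip δ = arctan(|n_h|/n_z) = arctan(0.468/0.251) = 61.8°.
Dip direction = azimuth of (n_x, n_y) = atan2(0.405, 0.235) = 60°.

true dip 62°, dip direction 060°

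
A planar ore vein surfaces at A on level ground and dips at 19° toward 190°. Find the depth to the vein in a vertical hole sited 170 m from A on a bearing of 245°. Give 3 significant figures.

33.6 m

The hole lies 55° from the dip direction, so the down-dip offset is 170 × cos 55° = 97.51 m.
Depth = down-dip offset × tan(dip) = 97.51 × tan 19° = 97.51 × 0.3443
Depth = 33.57 m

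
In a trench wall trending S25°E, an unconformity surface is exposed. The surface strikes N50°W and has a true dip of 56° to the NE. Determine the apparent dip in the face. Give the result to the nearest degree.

The section lies 25° from the strike.
tan(apparent dip) = tan 56° · sin 25° = 0.6266
α = arctan(0.6266) = 32.07°

32°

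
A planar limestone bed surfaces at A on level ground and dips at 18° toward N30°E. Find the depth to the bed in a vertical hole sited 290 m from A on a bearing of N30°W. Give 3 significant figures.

47.1 m

The hole lies 60° from the dip direction, so the down-dip offset is 290 × cos 60° = 145.00 m.
Depth = down-dip offset × tan(dip) = 145.00 × tan 18° = 145.00 × 0.3249
Depth = 47.11 m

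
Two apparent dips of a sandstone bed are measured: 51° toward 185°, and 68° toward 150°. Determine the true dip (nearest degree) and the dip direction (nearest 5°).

true dip 71°, dip direction 120°

Each apparent-dip line lies in the plane. As unit vectors (x east, y north, z up), v₁ plunges 51°→185° and v₂ plunges 68°→150°.
Cross product v₁ × v₂ gives the pole to the plane: n ∝ (0.329, -0.196, 0.135).
True dip = arccos(n_z / |n|) = arccos(0.3327) = 70.6°.
The horizontal component of n points toward azimuth atan2(n_x, n_y) = 121°, the dip direction.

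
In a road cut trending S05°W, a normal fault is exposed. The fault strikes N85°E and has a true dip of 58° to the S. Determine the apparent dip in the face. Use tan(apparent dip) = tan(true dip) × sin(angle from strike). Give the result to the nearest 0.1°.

The section lies 80° from the strike.
tan(apparent dip) = tan 58° · sin 80° = 1.5760
apparent dip = arctan 1.5760 = 57.60°

57.6°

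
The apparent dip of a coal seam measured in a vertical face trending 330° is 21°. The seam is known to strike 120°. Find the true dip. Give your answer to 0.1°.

β = acute angle between strike 120° and section 330° = 30°.
tan(true dip) = tan 21° / sin 30° = 0.7677
δ = arctan(0.7677) = 37.51°

37.5°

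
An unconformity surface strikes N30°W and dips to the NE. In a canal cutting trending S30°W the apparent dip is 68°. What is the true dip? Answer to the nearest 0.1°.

70.7°

The section is 60° from the strike.
tan δ = tan α / sin β = tan 68° / sin 60° = 2.4751 / 0.8660 = 2.8580
δ = arctan(2.8580) = 70.72°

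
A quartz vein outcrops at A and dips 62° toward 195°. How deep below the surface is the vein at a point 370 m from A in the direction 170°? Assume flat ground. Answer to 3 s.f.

The hole lies 25° from the dip direction, so the down-dip offset is 370 × cos 25° = 335.33 m.
Depth = down-dip offset × tan(dip) = 335.33 × tan 62° = 335.33 × 1.8807
Depth = 630.67 m

631 m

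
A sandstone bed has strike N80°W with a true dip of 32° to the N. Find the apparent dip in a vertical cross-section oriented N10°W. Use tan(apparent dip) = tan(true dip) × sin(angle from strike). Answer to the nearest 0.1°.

30.4°

The strike is N80°W and the section trends N10°W; the acute angle between them is β = 70°.
tan α = tan 32° × sin 70° = 0.6249 × 0.9397 = 0.5872
α = arctan(0.5872) = 30.42°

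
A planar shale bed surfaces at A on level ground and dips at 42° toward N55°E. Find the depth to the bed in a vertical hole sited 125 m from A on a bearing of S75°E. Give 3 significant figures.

The hole lies 50° from the dip direction, so the down-dip offset is 125 × cos 50° = 80.35 m.
Depth = down-dip offset × tan(dip) = 80.35 × tan 42° = 80.35 × 0.9004
Depth = 72.35 m

72.3 m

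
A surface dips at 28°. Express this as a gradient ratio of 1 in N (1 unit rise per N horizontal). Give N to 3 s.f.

1 : N means tan θ = 1/N, so N = 1/tan 28° = 1/0.5317

1 in 1.88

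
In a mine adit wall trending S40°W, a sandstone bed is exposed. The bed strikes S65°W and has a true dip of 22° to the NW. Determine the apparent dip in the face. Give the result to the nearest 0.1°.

The strike is S65°W and the section trends S40°W; the acute angle between them is β = 25°.
tan(apparent dip) = tan 22° · sin 25° = 0.1707
apparent dip = arctan 0.1707 = 9.69°

9.7°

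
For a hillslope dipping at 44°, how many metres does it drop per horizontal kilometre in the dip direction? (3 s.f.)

966 m

drop per km = 1000 × tan 44° = 1000 × 0.9657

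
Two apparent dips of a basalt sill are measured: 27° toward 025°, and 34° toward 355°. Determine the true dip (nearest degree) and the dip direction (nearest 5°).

true dip 35°, dip direction 345°

Represent each trace as a vector plunging at its apparent dip toward its trend (east-north-up frame): v₁ = (0.377, 0.808, -0.454), v₂ = (-0.072, 0.826, -0.559).
The plane normal is n = v₁ × v₂ ∝ (-0.077, 0.243, 0.369).
tan δ = √(n_x²+n_y²)/n_z = 0.255/0.369, so δ = 34.6°.
The horizontal component of n points toward azimuth atan2(n_x, n_y) = 343°, the dip direction.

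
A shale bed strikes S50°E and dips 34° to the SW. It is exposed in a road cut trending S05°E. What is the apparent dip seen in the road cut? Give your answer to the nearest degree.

25°

Angle between strike (S50°E) and section (S05°E): β = 45°.
tan(apparent dip) = tan 34° · sin 45° = 0.4769
apparent dip = arctan 0.4769 = 25.50°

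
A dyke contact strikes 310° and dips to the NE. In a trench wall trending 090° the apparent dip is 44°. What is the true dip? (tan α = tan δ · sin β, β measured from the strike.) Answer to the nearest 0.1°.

β = acute angle between strike 310° and section 090° = 40°.
tan δ = tan α / sin β = tan 44° / sin 40° = 0.9657 / 0.6428 = 1.5023
true dip = arctan 1.5023 = 56.35°

56.4°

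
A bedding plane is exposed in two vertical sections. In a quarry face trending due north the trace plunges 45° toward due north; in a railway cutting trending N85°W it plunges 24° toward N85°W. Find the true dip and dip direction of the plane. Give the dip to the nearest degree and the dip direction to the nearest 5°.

true dip 47°, dip direction 340°

Represent each trace as a vector plunging at its apparent dip toward its trend (east-north-up frame): v₁ = (0.000, 0.707, -0.707), v₂ = (-0.910, 0.080, -0.407).
n = v₁ × v₂ = (-0.231, 0.644, 0.644) (taken with n_z > 0).
tan δ = √(n_x²+n_y²)/n_z = 0.684/0.644, so δ = 46.7°.
Dip direction = atan2(-0.231, 0.644) = 340° (azimuth of n's horizontal projection).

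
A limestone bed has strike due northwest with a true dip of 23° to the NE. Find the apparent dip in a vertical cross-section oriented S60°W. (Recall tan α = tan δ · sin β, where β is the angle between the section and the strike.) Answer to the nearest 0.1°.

22.3°

The strike is due northwest and the section trends S60°W; the acute angle between them is β = 75°.
tan α = tan 23° × sin 75° = 0.4245 × 0.9659 = 0.4100
apparent dip = arctan 0.4100 = 22.29°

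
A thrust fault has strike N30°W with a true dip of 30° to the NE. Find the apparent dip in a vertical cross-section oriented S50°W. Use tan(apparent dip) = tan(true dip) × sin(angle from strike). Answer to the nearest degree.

30°

Angle between strike (N30°W) and section (S50°W): β = 80°.
tan α = tan 30° × sin 80° = 0.5774 × 0.9848 = 0.5686
α = arctan(0.5686) = 29.62°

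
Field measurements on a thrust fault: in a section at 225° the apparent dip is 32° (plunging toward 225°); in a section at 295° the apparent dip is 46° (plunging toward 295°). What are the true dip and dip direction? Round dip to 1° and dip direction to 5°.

true dip 47°, dip direction 280°

Represent each trace as a vector plunging at its apparent dip toward its trend (east-north-up frame): v₁ = (-0.600, -0.600, -0.530), v₂ = (-0.630, 0.294, -0.719).
The plane normal is n = v₁ × v₂ ∝ (-0.587, 0.098, 0.554).
True dip = arccos(n_z / |n|) = arccos(0.6812) = 47.1°.
Dip direction = azimuth of (n_x, n_y) = atan2(-0.587, 0.098) = 279°.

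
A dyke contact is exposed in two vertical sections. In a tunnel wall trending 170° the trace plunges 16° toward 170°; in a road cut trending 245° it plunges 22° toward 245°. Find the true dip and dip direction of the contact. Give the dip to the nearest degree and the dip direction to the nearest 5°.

true dip 24°, dip direction 220°

Represent each trace as a vector plunging at its apparent dip toward its trend (east-north-up frame): v₁ = (0.167, -0.947, -0.276), v₂ = (-0.840, -0.392, -0.375).
Cross product v₁ × v₂ gives the pole to the plane: n ∝ (-0.247, -0.294, 0.861).
tan δ = √(n_x²+n_y²)/n_z = 0.384/0.861, so δ = 24.0°.
The horizontal component of n points toward azimuth atan2(n_x, n_y) = 220°, the dip direction.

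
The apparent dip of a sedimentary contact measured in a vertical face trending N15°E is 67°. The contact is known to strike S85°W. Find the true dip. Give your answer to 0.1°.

68.3°

β = acute angle between strike S85°W and section N15°E = 70°.
tan δ = tan α / sin β = tan 67° / sin 70° = 2.3559 / 0.9397 = 2.5070
true dip = arctan 2.5070 = 68.25°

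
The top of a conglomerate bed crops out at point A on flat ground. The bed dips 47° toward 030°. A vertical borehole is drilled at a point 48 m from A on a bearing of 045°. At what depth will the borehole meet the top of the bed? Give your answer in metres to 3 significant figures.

The hole lies 15° from the dip direction, so the down-dip offset is 48 × cos 15° = 46.36 m.
Depth = down-dip offset × tan(dip) = 46.36 × tan 47° = 46.36 × 1.0724
Depth = 49.72 m

49.7 m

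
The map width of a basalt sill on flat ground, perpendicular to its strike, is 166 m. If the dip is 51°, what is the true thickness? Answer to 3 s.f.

129 m

True thickness t = w · sin(dip) = 166 × sin 51°
t = 166 × 0.7771 = 129.006 m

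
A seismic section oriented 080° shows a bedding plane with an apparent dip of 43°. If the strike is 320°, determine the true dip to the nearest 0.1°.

The section is 60° from the strike.
tan δ = tan α / sin β = tan 43° / sin 60° = 0.9325 / 0.8660 = 1.0768
δ = arctan(1.0768) = 47.12°

47.1°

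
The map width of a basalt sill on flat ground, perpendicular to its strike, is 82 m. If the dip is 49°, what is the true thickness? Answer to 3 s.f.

61.9 m

True thickness t = w · sin(dip) = 82 × sin 49°
t = 82 × 0.7547 = 61.886 m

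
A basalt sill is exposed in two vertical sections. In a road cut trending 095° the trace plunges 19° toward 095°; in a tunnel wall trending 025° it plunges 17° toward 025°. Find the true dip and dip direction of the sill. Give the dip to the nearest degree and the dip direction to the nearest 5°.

true dip 22°, dip direction 065°

Each apparent-dip line lies in the plane. As unit vectors (x east, y north, z up), v₁ plunges 19°→095° and v₂ plunges 17°→025°.
n = v₁ × v₂ = (0.306, 0.144, 0.850) (taken with n_z > 0).
tan δ = √(n_x²+n_y²)/n_z = 0.338/0.850, so δ = 21.7°.
Dip direction = azimuth of (n_x, n_y) = atan2(0.306, 0.144) = 65°.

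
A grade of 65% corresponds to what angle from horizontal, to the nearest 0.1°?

tan θ = 65/100 = 0.6500
θ = arctan(0.6500) = 33.02°

33.0°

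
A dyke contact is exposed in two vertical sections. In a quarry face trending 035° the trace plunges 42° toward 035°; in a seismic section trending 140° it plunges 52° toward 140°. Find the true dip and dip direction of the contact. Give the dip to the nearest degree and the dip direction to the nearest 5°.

The two traces are lines in the plane: v₁ = (sin 35°·cos 42°, cos 35°·cos 42°, −sin 42°), v₂ = (sin 140°·cos 52°, cos 140°·cos 52°, −sin 52°).
Cross product v₁ × v₂ gives the pole to the plane: n ∝ (0.795, -0.071, 0.442).
Dip δ = arctan(|n_h|/n_z) = arctan(0.798/0.442) = 61.0°.
Dip direction = atan2(0.795, -0.071) = 95° (azimuth of n's horizontal projection).

true dip 61°, dip direction 095°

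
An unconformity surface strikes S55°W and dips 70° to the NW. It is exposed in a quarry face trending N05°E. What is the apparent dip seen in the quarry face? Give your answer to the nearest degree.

The strike is S55°W and the section trends N05°E; the acute angle between them is β = 50°.
tan(apparent dip) = tan 70° · sin 50° = 2.1047
apparent dip = arctan 2.1047 = 64.59°

65°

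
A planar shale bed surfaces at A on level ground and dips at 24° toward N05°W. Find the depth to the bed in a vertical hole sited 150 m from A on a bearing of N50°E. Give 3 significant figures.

38.3 m

The hole lies 55° from the dip direction, so the down-dip offset is 150 × cos 55° = 86.04 m.
Depth = down-dip offset × tan(dip) = 86.04 × tan 24° = 86.04 × 0.4452
Depth = 38.31 m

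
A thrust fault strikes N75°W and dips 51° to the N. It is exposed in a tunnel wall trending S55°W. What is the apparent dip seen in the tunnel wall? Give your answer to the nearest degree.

The section lies 50° from the strike.
tan α = tan 51° × sin 50° = 1.2349 × 0.7660 = 0.9460
α = arctan(0.9460) = 43.41°

43°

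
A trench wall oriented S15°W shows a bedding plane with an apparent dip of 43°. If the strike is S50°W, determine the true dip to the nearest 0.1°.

The section is 35° from the strike.
tan δ = tan α / sin β = tan 43° / sin 35° = 0.9325 / 0.5736 = 1.6258
true dip = arctan 1.6258 = 58.40°

58.4°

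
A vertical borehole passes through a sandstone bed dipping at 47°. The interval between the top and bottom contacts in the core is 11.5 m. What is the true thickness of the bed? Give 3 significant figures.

True thickness t = h · cos(dip) = 11.5 × cos 47°
t = 11.5 × 0.6820 = 7.843 m

7.84 m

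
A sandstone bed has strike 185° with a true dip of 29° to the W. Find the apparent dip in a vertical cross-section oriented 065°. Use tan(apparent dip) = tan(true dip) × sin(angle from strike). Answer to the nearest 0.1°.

The strike is 185° and the section trends 065°; the acute angle between them is β = 60°.
tan(apparent dip) = tan 29° · sin 60° = 0.4800
apparent dip = arctan 0.4800 = 25.64°

25.6°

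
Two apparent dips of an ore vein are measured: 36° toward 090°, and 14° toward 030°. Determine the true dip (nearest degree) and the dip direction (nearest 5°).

Each apparent-dip line lies in the plane. As unit vectors (x east, y north, z up), v₁ plunges 36°→090° and v₂ plunges 14°→030°.
Cross product v₁ × v₂ gives the pole to the plane: n ∝ (0.494, -0.089, 0.680).
Dip δ = arctan(|n_h|/n_z) = arctan(0.502/0.680) = 36.4°.
Dip direction = atan2(0.494, -0.089) = 100° (azimuth of n's horizontal projection).

true dip 36°, dip direction 100°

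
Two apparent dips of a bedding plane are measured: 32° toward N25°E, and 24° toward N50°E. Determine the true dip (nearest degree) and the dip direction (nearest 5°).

true dip 35°, dip direction 000°

Each apparent-dip line lies in the plane. As unit vectors (x east, y north, z up), v₁ plunges 32°→N25°E and v₂ plunges 24°→N50°E.
Cross product v₁ × v₂ gives the pole to the plane: n ∝ (0.001, 0.225, 0.327).
True dip = arccos(n_z / |n|) = arccos(0.8241) = 34.5°.
Dip direction = atan2(0.001, 0.225) = 0° (azimuth of n's horizontal projection).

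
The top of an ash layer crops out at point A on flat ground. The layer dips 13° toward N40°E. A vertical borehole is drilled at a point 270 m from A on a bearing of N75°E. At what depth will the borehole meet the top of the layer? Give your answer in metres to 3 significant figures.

51.1 m

The hole lies 35° from the dip direction, so the down-dip offset is 270 × cos 35° = 221.17 m.
Depth = down-dip offset × tan(dip) = 221.17 × tan 13° = 221.17 × 0.2309
Depth = 51.06 m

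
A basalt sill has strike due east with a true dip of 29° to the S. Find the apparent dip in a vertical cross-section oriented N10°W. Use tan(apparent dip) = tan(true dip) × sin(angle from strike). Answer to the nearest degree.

29°

The section lies 80° from the strike.
tan α = tan 29° × sin 80° = 0.5543 × 0.9848 = 0.5459
α = arctan(0.5459) = 28.63°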